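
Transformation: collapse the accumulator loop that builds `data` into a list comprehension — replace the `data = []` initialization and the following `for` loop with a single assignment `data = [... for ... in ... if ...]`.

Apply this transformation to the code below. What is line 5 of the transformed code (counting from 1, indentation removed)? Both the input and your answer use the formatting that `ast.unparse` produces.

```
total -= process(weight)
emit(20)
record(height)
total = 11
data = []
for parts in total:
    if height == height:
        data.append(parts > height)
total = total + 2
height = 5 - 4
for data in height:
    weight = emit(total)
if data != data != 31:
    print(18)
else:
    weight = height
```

data = [parts > height for parts in total if height == height]

Transformed code:
total -= process(weight)
emit(20)
record(height)
total = 11
data = [parts > height for parts in total if height == height]
total = total + 2
height = 5 - 4
for data in height:
    weight = emit(total)
if data != data != 31:
    print(18)
else:
    weight = height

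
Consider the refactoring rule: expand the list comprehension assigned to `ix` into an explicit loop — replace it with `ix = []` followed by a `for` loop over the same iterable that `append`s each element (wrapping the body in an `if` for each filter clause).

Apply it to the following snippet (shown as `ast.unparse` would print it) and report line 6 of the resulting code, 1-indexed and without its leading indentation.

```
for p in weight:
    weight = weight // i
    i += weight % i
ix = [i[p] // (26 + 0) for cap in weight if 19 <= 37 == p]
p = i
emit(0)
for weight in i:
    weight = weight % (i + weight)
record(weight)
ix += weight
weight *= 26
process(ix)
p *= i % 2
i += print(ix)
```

if 19 <= 37 == p:

Transformed code:
for p in weight:
    weight = weight // i
    i += weight % i
ix = []
for cap in weight:
    if 19 <= 37 == p:
        ix.append(i[p] // (26 + 0))
p = i
emit(0)
for weight in i:
    weight = weight % (i + weight)
record(weight)
ix += weight
weight *= 26
process(ix)
p *= i % 2
i += print(ix)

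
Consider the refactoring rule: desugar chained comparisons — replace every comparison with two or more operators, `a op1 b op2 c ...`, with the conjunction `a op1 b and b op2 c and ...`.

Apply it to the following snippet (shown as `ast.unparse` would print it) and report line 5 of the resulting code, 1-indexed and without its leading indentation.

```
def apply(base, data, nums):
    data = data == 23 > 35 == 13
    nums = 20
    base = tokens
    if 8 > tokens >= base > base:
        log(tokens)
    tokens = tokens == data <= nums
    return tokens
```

if 8 > tokens and tokens >= base and (base > base):

Transformed code:
def apply(base, data, nums):
    data = data == 23 and 23 > 35 and (35 == 13)
    nums = 20
    base = tokens
    if 8 > tokens and tokens >= base and (base > base):
        log(tokens)
    tokens = tokens == data and data <= nums
    return tokens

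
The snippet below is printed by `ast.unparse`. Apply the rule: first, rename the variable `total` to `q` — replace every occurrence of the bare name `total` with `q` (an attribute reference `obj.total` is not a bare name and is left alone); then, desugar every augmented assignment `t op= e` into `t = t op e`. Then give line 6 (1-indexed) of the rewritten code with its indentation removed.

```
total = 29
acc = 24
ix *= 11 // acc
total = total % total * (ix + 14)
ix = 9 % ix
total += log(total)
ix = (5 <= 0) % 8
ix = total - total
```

q = q + log(q)

Transformed code:
q = 29
acc = 24
ix = ix * (11 // acc)
q = q % q * (ix + 14)
ix = 9 % ix
q = q + log(q)
ix = (5 <= 0) % 8
ix = q - q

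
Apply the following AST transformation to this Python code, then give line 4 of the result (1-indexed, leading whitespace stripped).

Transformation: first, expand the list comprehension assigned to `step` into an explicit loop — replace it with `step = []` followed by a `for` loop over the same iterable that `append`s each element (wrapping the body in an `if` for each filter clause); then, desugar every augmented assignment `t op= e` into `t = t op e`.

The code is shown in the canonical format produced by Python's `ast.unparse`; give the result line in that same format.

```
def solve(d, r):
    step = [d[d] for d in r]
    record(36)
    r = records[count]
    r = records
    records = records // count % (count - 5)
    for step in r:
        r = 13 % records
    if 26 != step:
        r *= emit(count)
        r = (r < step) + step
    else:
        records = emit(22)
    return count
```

Transformed code:
def solve(d, r):
    step = []
    for d in r:
        step.append(d[d])
    record(36)
    r = records[count]
    r = records
    records = records // count % (count - 5)
    for step in r:
        r = 13 % records
    if 26 != step:
        r = r * emit(count)
        r = (r < step) + step
    else:
        records = emit(22)
    return count

step.append(d[d])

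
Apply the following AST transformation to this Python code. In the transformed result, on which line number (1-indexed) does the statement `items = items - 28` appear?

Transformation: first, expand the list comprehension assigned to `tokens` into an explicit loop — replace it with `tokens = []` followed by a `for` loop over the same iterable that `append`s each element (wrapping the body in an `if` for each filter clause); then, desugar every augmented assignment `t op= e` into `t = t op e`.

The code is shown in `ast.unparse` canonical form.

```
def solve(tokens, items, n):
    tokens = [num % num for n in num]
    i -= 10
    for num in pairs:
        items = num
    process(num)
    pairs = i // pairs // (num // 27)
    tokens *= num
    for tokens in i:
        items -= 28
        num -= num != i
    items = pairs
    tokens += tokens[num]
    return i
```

12

Transformed code:
def solve(tokens, items, n):
    tokens = []
    for n in num:
        tokens.append(num % num)
    i = i - 10
    for num in pairs:
        items = num
    process(num)
    pairs = i // pairs // (num // 27)
    tokens = tokens * num
    for tokens in i:
        items = items - 28
        num = num - (num != i)
    items = pairs
    tokens = tokens + tokens[num]
    return i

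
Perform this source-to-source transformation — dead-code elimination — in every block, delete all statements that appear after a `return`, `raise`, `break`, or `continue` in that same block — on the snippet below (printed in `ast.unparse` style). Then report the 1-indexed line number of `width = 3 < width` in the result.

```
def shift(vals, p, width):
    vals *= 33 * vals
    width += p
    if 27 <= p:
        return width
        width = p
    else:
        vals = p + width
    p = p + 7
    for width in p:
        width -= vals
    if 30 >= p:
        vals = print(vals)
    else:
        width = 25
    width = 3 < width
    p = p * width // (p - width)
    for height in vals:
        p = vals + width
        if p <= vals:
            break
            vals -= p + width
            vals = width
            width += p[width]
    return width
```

Transformed code:
def shift(vals, p, width):
    vals *= 33 * vals
    width += p
    if 27 <= p:
        return width
    else:
        vals = p + width
    p = p + 7
    for width in p:
        width -= vals
    if 30 >= p:
        vals = print(vals)
    else:
        width = 25
    width = 3 < width
    p = p * width // (p - width)
    for height in vals:
        p = vals + width
        if p <= vals:
            break
    return width

15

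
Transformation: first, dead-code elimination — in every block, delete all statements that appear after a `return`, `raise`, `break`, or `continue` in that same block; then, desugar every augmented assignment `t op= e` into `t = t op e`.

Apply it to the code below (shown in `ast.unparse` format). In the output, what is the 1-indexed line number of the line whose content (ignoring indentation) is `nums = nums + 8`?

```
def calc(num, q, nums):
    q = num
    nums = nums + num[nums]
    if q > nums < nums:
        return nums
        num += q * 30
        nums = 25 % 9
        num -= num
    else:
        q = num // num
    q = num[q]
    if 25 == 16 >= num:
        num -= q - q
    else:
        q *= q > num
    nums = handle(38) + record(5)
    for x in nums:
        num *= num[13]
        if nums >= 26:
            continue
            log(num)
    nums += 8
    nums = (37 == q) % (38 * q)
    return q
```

Transformed code:
def calc(num, q, nums):
    q = num
    nums = nums + num[nums]
    if q > nums < nums:
        return nums
    else:
        q = num // num
    q = num[q]
    if 25 == 16 >= num:
        num = num - (q - q)
    else:
        q = q * (q > num)
    nums = handle(38) + record(5)
    for x in nums:
        num = num * num[13]
        if nums >= 26:
            continue
    nums = nums + 8
    nums = (37 == q) % (38 * q)
    return q

18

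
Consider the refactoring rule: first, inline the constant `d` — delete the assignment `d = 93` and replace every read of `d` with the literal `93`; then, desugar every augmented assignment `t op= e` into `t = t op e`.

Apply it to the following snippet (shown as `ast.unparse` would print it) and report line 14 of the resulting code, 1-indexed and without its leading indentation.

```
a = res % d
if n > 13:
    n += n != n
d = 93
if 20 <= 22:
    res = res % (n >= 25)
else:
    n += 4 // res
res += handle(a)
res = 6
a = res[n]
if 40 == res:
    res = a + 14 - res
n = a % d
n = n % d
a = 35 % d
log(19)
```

Transformed code:
a = res % 93
if n > 13:
    n = n + (n != n)
if 20 <= 22:
    res = res % (n >= 25)
else:
    n = n + 4 // res
res = res + handle(a)
res = 6
a = res[n]
if 40 == res:
    res = a + 14 - res
n = a % 93
n = n % 93
a = 35 % 93
log(19)

n = n % 93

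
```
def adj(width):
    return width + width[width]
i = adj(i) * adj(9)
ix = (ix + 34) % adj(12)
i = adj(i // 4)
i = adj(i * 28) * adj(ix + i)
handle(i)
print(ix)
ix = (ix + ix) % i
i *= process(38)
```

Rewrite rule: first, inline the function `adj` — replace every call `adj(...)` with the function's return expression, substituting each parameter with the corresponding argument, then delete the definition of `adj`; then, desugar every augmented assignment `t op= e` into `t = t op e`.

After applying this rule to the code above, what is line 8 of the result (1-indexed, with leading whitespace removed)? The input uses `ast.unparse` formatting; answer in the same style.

i = i * process(38)

Transformed code:
i = (i + i[i]) * (9 + 9[9])
ix = (ix + 34) % (12 + 12[12])
i = i // 4 + (i // 4)[i // 4]
i = (i * 28 + (i * 28)[i * 28]) * (ix + i + (ix + i)[ix + i])
handle(i)
print(ix)
ix = (ix + ix) % i
i = i * process(38)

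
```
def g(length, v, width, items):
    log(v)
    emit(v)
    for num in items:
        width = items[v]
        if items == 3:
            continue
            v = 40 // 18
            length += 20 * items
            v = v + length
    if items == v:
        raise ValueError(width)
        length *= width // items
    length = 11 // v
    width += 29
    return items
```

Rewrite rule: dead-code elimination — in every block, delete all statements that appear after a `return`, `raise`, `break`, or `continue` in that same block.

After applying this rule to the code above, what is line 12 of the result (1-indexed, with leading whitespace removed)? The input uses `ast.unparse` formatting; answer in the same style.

return items

Transformed code:
def g(length, v, width, items):
    log(v)
    emit(v)
    for num in items:
        width = items[v]
        if items == 3:
            continue
    if items == v:
        raise ValueError(width)
    length = 11 // v
    width += 29
    return items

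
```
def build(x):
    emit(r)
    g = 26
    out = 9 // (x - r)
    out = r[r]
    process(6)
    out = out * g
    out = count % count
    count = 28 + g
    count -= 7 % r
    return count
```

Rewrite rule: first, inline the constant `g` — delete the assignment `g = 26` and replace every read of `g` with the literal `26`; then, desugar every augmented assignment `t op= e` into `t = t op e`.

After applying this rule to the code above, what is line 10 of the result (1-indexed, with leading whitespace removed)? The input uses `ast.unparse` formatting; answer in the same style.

Transformed code:
def build(x):
    emit(r)
    out = 9 // (x - r)
    out = r[r]
    process(6)
    out = out * 26
    out = count % count
    count = 28 + 26
    count = count - 7 % r
    return count

return count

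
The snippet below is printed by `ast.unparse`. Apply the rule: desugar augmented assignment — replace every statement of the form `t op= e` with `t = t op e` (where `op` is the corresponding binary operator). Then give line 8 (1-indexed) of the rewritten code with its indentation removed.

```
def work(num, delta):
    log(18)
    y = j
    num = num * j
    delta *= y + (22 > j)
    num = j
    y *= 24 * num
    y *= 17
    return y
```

Transformed code:
def work(num, delta):
    log(18)
    y = j
    num = num * j
    delta = delta * (y + (22 > j))
    num = j
    y = y * (24 * num)
    y = y * 17
    return y

y = y * 17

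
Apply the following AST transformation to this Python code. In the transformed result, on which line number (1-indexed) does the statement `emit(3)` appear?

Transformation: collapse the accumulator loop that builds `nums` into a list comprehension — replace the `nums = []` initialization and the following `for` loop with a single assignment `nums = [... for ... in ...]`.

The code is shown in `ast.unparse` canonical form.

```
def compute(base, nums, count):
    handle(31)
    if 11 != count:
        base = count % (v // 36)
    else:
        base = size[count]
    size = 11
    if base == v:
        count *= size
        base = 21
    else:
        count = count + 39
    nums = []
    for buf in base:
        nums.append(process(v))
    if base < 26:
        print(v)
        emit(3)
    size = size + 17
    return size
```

Transformed code:
def compute(base, nums, count):
    handle(31)
    if 11 != count:
        base = count % (v // 36)
    else:
        base = size[count]
    size = 11
    if base == v:
        count *= size
        base = 21
    else:
        count = count + 39
    nums = [process(v) for buf in base]
    if base < 26:
        print(v)
        emit(3)
    size = size + 17
    return size

16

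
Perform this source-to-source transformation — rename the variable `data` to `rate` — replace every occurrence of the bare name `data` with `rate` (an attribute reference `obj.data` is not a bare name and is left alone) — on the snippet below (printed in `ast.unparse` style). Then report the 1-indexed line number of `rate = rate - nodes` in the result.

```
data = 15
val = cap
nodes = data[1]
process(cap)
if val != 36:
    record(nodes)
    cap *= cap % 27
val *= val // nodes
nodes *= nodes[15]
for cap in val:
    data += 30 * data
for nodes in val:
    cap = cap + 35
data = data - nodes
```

Transformed code:
rate = 15
val = cap
nodes = rate[1]
process(cap)
if val != 36:
    record(nodes)
    cap *= cap % 27
val *= val // nodes
nodes *= nodes[15]
for cap in val:
    rate += 30 * rate
for nodes in val:
    cap = cap + 35
rate = rate - nodes

14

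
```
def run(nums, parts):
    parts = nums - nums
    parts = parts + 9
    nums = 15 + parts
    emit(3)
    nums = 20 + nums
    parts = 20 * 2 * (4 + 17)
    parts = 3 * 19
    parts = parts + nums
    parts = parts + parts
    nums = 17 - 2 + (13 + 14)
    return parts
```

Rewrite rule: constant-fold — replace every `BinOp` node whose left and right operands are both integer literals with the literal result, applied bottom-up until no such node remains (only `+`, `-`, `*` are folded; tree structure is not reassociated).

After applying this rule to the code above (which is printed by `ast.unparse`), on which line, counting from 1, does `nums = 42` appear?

11

Transformed code:
def run(nums, parts):
    parts = nums - nums
    parts = parts + 9
    nums = 15 + parts
    emit(3)
    nums = 20 + nums
    parts = 840
    parts = 57
    parts = parts + nums
    parts = parts + parts
    nums = 42
    return parts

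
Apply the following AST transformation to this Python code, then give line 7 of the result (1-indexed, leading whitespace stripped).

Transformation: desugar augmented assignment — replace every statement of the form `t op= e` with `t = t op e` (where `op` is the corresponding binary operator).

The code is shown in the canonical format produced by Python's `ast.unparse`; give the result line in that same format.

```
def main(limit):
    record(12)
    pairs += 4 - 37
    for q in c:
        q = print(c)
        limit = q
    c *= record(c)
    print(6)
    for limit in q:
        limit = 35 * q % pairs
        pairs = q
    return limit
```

c = c * record(c)

Transformed code:
def main(limit):
    record(12)
    pairs = pairs + (4 - 37)
    for q in c:
        q = print(c)
        limit = q
    c = c * record(c)
    print(6)
    for limit in q:
        limit = 35 * q % pairs
        pairs = q
    return limit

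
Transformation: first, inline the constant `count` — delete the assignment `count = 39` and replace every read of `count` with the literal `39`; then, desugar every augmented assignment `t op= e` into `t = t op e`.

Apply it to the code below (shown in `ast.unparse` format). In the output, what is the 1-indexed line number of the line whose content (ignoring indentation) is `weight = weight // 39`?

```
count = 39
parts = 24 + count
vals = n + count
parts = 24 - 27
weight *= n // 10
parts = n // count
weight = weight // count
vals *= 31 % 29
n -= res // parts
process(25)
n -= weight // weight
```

Transformed code:
parts = 24 + 39
vals = n + 39
parts = 24 - 27
weight = weight * (n // 10)
parts = n // 39
weight = weight // 39
vals = vals * (31 % 29)
n = n - res // parts
process(25)
n = n - weight // weight

6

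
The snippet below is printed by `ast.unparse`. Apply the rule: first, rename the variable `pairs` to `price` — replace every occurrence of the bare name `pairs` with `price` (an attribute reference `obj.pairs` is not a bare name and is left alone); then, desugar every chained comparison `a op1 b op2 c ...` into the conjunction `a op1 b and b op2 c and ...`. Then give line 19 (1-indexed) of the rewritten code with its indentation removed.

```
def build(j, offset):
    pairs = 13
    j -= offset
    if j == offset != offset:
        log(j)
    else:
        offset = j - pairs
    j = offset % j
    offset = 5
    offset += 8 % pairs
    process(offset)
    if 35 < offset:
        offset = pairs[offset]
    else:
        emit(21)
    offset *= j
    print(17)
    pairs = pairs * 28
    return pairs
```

Transformed code:
def build(j, offset):
    price = 13
    j -= offset
    if j == offset and offset != offset:
        log(j)
    else:
        offset = j - price
    j = offset % j
    offset = 5
    offset += 8 % price
    process(offset)
    if 35 < offset:
        offset = price[offset]
    else:
        emit(21)
    offset *= j
    print(17)
    price = price * 28
    return price

return price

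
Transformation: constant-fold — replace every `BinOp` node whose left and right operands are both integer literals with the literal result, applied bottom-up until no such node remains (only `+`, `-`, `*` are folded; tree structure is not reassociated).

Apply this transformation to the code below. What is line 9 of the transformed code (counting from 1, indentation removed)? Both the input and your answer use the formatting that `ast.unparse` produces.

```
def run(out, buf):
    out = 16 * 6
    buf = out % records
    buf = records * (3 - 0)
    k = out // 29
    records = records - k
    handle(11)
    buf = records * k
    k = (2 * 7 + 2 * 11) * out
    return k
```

k = 36 * out

Transformed code:
def run(out, buf):
    out = 96
    buf = out % records
    buf = records * 3
    k = out // 29
    records = records - k
    handle(11)
    buf = records * k
    k = 36 * out
    return k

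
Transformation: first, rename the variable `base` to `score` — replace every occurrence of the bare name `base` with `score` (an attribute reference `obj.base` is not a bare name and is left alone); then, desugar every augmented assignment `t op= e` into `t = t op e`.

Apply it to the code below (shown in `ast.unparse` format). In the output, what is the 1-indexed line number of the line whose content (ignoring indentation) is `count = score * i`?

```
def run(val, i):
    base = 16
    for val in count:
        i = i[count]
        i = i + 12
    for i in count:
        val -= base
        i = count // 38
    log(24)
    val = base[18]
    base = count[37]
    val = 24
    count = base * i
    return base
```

13

Transformed code:
def run(val, i):
    score = 16
    for val in count:
        i = i[count]
        i = i + 12
    for i in count:
        val = val - score
        i = count // 38
    log(24)
    val = score[18]
    score = count[37]
    val = 24
    count = score * i
    return score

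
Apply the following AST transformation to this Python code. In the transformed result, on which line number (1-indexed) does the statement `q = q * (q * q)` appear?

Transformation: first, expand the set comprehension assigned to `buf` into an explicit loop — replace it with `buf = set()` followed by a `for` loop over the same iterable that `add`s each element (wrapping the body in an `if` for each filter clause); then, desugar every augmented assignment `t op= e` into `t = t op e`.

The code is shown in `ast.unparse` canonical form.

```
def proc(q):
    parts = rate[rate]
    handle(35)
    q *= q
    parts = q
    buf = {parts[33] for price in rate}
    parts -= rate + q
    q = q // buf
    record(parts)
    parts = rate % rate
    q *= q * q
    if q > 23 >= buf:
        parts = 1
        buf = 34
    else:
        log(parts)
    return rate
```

13

Transformed code:
def proc(q):
    parts = rate[rate]
    handle(35)
    q = q * q
    parts = q
    buf = set()
    for price in rate:
        buf.add(parts[33])
    parts = parts - (rate + q)
    q = q // buf
    record(parts)
    parts = rate % rate
    q = q * (q * q)
    if q > 23 >= buf:
        parts = 1
        buf = 34
    else:
        log(parts)
    return rate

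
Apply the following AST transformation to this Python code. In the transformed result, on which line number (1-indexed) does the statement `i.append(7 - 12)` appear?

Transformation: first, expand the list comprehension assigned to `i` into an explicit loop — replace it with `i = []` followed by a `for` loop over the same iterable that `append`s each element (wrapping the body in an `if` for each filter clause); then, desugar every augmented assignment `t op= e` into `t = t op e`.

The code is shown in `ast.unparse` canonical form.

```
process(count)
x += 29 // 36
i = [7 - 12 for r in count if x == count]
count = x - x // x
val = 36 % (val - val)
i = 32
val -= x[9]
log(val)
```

6

Transformed code:
process(count)
x = x + 29 // 36
i = []
for r in count:
    if x == count:
        i.append(7 - 12)
count = x - x // x
val = 36 % (val - val)
i = 32
val = val - x[9]
log(val)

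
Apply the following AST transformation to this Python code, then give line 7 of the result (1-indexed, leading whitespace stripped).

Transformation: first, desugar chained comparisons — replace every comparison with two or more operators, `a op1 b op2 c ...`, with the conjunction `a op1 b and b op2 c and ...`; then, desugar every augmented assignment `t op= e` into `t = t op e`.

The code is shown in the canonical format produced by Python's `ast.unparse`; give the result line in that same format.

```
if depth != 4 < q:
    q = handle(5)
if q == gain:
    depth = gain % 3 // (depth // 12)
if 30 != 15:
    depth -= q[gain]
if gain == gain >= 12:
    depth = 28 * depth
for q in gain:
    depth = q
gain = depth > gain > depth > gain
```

if gain == gain and gain >= 12:

Transformed code:
if depth != 4 and 4 < q:
    q = handle(5)
if q == gain:
    depth = gain % 3 // (depth // 12)
if 30 != 15:
    depth = depth - q[gain]
if gain == gain and gain >= 12:
    depth = 28 * depth
for q in gain:
    depth = q
gain = depth > gain and gain > depth and (depth > gain)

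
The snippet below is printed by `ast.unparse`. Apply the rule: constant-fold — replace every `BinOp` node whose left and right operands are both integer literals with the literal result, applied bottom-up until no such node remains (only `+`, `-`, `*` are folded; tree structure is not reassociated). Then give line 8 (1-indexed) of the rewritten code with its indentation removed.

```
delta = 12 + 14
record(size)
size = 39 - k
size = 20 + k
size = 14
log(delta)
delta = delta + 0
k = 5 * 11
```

Transformed code:
delta = 26
record(size)
size = 39 - k
size = 20 + k
size = 14
log(delta)
delta = delta + 0
k = 55

k = 55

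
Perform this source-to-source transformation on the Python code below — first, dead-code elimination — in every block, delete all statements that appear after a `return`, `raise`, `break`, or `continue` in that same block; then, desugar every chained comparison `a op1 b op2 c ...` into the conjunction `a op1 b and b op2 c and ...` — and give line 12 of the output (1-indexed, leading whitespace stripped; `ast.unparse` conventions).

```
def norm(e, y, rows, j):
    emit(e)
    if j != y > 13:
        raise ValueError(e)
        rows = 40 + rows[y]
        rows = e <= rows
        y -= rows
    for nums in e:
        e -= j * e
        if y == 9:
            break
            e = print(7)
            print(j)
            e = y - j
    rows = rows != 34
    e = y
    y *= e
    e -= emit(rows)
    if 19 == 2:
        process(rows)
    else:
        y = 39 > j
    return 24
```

e -= emit(rows)

Transformed code:
def norm(e, y, rows, j):
    emit(e)
    if j != y and y > 13:
        raise ValueError(e)
    for nums in e:
        e -= j * e
        if y == 9:
            break
    rows = rows != 34
    e = y
    y *= e
    e -= emit(rows)
    if 19 == 2:
        process(rows)
    else:
        y = 39 > j
    return 24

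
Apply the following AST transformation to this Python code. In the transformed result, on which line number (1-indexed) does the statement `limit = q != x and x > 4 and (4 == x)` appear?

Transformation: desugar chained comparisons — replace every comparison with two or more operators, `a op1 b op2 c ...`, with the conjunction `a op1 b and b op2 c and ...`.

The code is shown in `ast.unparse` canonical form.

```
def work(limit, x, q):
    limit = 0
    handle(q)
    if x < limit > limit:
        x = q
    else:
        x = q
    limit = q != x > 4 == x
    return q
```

Transformed code:
def work(limit, x, q):
    limit = 0
    handle(q)
    if x < limit and limit > limit:
        x = q
    else:
        x = q
    limit = q != x and x > 4 and (4 == x)
    return q

8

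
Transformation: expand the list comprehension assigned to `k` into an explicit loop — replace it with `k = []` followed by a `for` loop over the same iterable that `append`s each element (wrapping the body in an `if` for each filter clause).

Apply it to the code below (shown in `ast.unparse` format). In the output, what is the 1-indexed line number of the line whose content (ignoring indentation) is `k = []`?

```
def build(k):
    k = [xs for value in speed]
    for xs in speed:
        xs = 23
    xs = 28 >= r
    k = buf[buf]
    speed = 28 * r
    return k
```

Transformed code:
def build(k):
    k = []
    for value in speed:
        k.append(xs)
    for xs in speed:
        xs = 23
    xs = 28 >= r
    k = buf[buf]
    speed = 28 * r
    return k

2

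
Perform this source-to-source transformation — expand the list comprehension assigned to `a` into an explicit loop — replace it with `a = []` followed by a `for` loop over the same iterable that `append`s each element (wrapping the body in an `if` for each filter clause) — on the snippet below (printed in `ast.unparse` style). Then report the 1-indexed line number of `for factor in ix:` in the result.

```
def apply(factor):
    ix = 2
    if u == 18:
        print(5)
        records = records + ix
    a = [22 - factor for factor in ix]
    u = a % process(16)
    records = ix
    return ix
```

7

Transformed code:
def apply(factor):
    ix = 2
    if u == 18:
        print(5)
        records = records + ix
    a = []
    for factor in ix:
        a.append(22 - factor)
    u = a % process(16)
    records = ix
    return ix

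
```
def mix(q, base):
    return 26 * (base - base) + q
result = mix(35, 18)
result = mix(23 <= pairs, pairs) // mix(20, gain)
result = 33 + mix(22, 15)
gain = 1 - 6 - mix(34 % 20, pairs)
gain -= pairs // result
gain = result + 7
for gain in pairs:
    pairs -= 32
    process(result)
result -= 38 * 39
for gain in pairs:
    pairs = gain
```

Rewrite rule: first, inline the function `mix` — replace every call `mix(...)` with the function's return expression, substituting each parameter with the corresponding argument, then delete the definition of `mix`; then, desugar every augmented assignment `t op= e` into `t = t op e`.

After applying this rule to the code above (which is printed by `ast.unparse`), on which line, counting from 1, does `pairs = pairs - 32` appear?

8

Transformed code:
result = 26 * (18 - 18) + 35
result = (26 * (pairs - pairs) + (23 <= pairs)) // (26 * (gain - gain) + 20)
result = 33 + (26 * (15 - 15) + 22)
gain = 1 - 6 - (26 * (pairs - pairs) + 34 % 20)
gain = gain - pairs // result
gain = result + 7
for gain in pairs:
    pairs = pairs - 32
    process(result)
result = result - 38 * 39
for gain in pairs:
    pairs = gain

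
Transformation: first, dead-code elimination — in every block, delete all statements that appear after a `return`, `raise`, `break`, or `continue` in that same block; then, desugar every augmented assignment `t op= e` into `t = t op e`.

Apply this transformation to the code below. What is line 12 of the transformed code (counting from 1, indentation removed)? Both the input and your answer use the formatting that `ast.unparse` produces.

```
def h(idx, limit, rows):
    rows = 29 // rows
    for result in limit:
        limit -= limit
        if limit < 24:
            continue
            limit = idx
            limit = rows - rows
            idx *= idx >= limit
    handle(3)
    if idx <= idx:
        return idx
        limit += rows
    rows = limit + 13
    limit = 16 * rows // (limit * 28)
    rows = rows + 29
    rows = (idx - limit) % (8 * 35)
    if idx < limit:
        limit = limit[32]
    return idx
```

rows = rows + 29

Transformed code:
def h(idx, limit, rows):
    rows = 29 // rows
    for result in limit:
        limit = limit - limit
        if limit < 24:
            continue
    handle(3)
    if idx <= idx:
        return idx
    rows = limit + 13
    limit = 16 * rows // (limit * 28)
    rows = rows + 29
    rows = (idx - limit) % (8 * 35)
    if idx < limit:
        limit = limit[32]
    return idx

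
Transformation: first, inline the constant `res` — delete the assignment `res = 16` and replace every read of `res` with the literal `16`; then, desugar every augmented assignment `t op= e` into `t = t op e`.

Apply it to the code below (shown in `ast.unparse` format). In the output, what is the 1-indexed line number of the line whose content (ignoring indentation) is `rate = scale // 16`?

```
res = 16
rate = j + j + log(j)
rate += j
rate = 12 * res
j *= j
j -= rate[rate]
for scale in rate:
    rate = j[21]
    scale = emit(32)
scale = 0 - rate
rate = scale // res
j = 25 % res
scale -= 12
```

10

Transformed code:
rate = j + j + log(j)
rate = rate + j
rate = 12 * 16
j = j * j
j = j - rate[rate]
for scale in rate:
    rate = j[21]
    scale = emit(32)
scale = 0 - rate
rate = scale // 16
j = 25 % 16
scale = scale - 12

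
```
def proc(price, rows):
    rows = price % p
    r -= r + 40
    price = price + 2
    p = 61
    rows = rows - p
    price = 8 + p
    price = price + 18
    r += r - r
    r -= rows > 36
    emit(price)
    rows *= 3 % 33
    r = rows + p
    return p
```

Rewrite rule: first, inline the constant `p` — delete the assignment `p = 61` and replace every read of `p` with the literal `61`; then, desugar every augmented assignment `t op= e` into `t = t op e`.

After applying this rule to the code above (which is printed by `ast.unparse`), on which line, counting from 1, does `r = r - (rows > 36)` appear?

9

Transformed code:
def proc(price, rows):
    rows = price % 61
    r = r - (r + 40)
    price = price + 2
    rows = rows - 61
    price = 8 + 61
    price = price + 18
    r = r + (r - r)
    r = r - (rows > 36)
    emit(price)
    rows = rows * (3 % 33)
    r = rows + 61
    return 61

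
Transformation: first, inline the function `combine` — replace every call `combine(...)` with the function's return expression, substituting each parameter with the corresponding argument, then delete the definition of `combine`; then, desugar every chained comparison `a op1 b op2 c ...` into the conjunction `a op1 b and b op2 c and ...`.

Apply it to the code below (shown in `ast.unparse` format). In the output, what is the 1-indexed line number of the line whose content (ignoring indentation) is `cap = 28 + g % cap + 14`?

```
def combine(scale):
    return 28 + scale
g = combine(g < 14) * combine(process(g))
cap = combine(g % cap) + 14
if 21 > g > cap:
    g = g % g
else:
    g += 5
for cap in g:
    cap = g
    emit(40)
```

Transformed code:
g = (28 + (g < 14)) * (28 + process(g))
cap = 28 + g % cap + 14
if 21 > g and g > cap:
    g = g % g
else:
    g += 5
for cap in g:
    cap = g
    emit(40)

2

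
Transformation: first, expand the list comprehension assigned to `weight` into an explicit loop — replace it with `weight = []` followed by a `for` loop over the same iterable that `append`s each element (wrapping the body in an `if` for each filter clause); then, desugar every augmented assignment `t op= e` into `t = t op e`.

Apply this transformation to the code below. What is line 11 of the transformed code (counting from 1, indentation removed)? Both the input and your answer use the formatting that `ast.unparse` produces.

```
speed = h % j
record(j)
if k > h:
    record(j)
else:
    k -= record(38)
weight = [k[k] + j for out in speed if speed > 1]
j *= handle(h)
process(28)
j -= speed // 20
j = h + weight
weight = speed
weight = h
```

Transformed code:
speed = h % j
record(j)
if k > h:
    record(j)
else:
    k = k - record(38)
weight = []
for out in speed:
    if speed > 1:
        weight.append(k[k] + j)
j = j * handle(h)
process(28)
j = j - speed // 20
j = h + weight
weight = speed
weight = h

j = j * handle(h)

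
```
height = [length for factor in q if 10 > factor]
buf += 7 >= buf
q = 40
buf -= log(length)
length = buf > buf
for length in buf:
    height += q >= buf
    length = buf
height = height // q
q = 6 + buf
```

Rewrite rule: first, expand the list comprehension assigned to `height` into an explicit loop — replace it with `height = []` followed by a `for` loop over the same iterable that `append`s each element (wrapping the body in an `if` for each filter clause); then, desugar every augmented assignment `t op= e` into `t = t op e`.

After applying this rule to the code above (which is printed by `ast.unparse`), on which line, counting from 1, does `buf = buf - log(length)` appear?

Transformed code:
height = []
for factor in q:
    if 10 > factor:
        height.append(length)
buf = buf + (7 >= buf)
q = 40
buf = buf - log(length)
length = buf > buf
for length in buf:
    height = height + (q >= buf)
    length = buf
height = height // q
q = 6 + buf

7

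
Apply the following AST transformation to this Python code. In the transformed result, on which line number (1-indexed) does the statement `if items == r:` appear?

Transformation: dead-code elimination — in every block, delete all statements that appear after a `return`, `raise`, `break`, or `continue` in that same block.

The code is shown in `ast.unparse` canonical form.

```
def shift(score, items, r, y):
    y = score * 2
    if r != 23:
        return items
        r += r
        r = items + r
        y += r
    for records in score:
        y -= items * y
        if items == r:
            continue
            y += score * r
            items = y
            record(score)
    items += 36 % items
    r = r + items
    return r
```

7

Transformed code:
def shift(score, items, r, y):
    y = score * 2
    if r != 23:
        return items
    for records in score:
        y -= items * y
        if items == r:
            continue
    items += 36 % items
    r = r + items
    return r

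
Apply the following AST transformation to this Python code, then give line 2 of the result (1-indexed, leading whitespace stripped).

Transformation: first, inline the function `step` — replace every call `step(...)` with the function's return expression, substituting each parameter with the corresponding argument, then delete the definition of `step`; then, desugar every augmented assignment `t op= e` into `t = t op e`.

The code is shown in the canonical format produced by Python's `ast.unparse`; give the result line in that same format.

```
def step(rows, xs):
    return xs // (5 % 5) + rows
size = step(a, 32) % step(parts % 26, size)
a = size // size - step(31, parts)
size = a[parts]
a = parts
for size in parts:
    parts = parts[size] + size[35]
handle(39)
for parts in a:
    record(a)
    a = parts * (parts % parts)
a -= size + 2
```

a = size // size - (parts // (5 % 5) + 31)

Transformed code:
size = (32 // (5 % 5) + a) % (size // (5 % 5) + parts % 26)
a = size // size - (parts // (5 % 5) + 31)
size = a[parts]
a = parts
for size in parts:
    parts = parts[size] + size[35]
handle(39)
for parts in a:
    record(a)
    a = parts * (parts % parts)
a = a - (size + 2)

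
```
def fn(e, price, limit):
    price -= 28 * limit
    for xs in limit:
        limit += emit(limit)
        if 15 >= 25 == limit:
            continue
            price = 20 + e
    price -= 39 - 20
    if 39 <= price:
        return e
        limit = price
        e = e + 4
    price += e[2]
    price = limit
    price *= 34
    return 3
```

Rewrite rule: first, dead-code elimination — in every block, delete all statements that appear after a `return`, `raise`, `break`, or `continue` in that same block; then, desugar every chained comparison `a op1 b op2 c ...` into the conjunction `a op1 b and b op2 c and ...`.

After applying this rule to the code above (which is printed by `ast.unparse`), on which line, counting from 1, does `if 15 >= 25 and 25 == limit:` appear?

5

Transformed code:
def fn(e, price, limit):
    price -= 28 * limit
    for xs in limit:
        limit += emit(limit)
        if 15 >= 25 and 25 == limit:
            continue
    price -= 39 - 20
    if 39 <= price:
        return e
    price += e[2]
    price = limit
    price *= 34
    return 3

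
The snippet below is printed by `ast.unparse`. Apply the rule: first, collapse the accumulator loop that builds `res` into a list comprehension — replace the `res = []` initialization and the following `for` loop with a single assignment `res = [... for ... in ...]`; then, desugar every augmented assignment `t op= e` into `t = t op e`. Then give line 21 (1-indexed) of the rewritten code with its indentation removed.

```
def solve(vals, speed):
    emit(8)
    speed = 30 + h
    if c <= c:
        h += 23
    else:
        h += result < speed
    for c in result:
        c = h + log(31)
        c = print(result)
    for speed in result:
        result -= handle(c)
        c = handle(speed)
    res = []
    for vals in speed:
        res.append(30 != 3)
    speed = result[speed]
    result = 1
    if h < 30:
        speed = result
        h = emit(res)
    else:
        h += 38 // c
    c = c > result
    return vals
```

h = h + 38 // c

Transformed code:
def solve(vals, speed):
    emit(8)
    speed = 30 + h
    if c <= c:
        h = h + 23
    else:
        h = h + (result < speed)
    for c in result:
        c = h + log(31)
        c = print(result)
    for speed in result:
        result = result - handle(c)
        c = handle(speed)
    res = [30 != 3 for vals in speed]
    speed = result[speed]
    result = 1
    if h < 30:
        speed = result
        h = emit(res)
    else:
        h = h + 38 // c
    c = c > result
    return vals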